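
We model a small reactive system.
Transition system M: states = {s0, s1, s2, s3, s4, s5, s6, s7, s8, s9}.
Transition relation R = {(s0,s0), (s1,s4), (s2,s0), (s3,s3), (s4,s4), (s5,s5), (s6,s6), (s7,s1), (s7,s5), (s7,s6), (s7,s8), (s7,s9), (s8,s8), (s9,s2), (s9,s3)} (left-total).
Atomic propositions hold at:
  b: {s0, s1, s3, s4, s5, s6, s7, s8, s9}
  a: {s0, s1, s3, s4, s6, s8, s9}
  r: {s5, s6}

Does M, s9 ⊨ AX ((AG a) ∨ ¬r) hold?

AG a: greatest fixpoint, start Z0 = {s0, s1, s3, s4, s6, s8, s9}, keep only states in Sat with every successor in Z. Z1 = {s0, s1, s3, s4, s6, s8}; fixed.
Sat(AG a) = {s0, s1, s3, s4, s6, s8}
Sat(¬r) = {s0, s1, s2, s3, s4, s7, s8, s9}
Sat((AG a) ∨ ¬r) = {s0, s1, s2, s3, s4, s6, s7, s8, s9}
Sat(AX ((AG a) ∨ ¬r)) = {s : every successor in {s0, s1, s2, s3, s4, s6, s7, s8, s9}} = {s0, s1, s2, s3, s4, s6, s8, s9}
s9 ∈ Sat(AX ((AG a) ∨ ¬r)) = {s0, s1, s2, s3, s4, s6, s8, s9}, so the formula holds at s9.

Yes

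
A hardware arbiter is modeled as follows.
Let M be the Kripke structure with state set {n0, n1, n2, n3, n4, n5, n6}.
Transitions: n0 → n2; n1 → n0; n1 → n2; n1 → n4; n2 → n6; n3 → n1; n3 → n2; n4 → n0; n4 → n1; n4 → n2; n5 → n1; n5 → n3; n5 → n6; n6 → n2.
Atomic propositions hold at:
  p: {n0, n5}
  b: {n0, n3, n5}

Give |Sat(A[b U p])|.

2

A[b U p]: least fixpoint, start Z0 = Sat(p) = {n0, n5}, add states in Sat(b) with every successor in Z. Already a fixed point.
Sat(A[b U p]) = {n0, n5}
|Sat(A[b U p])| = |{n0, n5}| = 2.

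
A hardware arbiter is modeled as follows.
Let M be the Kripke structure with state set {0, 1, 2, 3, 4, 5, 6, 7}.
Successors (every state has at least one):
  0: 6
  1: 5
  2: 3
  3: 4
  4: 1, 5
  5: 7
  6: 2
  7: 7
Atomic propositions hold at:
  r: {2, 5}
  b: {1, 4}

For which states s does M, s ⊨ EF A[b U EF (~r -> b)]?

{0, 1, 2, 3, 4, 5, 6}

Sat(~r) = {0, 1, 3, 4, 6, 7}
Sat(~r -> b) = {1, 2, 4, 5}
EF (~r -> b): least fixpoint, start Z0 = {1, 2, 4, 5}, add states with some successor in Z. Z1 = {1, 2, 3, 4, 5, 6}; Z2 = {0, 1, 2, 3, 4, 5, 6}; fixed.
Sat(EF (~r -> b)) = {0, 1, 2, 3, 4, 5, 6}
A[b U EF (~r -> b)]: least fixpoint, start Z0 = Sat(EF (~r -> b)) = {0, 1, 2, 3, 4, 5, 6}, add states in Sat(b) with every successor in Z. Already a fixed point.
Sat(A[b U EF (~r -> b)]) = {0, 1, 2, 3, 4, 5, 6}
EF A[b U EF (~r -> b)]: least fixpoint, start Z0 = {0, 1, 2, 3, 4, 5, 6}, add states with some successor in Z. Already a fixed point.
Sat(EF A[b U EF (~r -> b)]) = {0, 1, 2, 3, 4, 5, 6}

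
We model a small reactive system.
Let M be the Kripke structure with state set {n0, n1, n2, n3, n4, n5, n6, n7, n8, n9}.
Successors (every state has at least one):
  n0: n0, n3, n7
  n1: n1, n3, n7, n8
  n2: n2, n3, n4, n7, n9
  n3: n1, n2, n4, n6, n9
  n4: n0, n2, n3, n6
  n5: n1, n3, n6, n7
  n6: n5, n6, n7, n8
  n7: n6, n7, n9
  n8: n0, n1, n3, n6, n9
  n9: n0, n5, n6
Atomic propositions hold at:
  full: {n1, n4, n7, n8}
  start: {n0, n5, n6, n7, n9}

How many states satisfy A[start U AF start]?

5

AF start: least fixpoint, start Z0 = {n0, n5, n6, n7, n9}, add states with every successor in Z. Already a fixed point.
Sat(AF start) = {n0, n5, n6, n7, n9}
A[start U AF start]: least fixpoint, start Z0 = Sat(AF start) = {n0, n5, n6, n7, n9}, add states in Sat(start) with every successor in Z. Already a fixed point.
Sat(A[start U AF start]) = {n0, n5, n6, n7, n9}
|Sat(A[start U AF start])| = |{n0, n5, n6, n7, n9}| = 5.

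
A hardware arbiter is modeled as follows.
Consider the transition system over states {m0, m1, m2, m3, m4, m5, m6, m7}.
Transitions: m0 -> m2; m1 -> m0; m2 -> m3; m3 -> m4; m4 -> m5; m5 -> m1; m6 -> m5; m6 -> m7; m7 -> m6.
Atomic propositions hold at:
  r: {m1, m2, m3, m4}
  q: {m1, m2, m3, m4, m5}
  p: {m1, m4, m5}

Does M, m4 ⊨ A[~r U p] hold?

Yes

Sat(~r) = {m0, m5, m6, m7}
A[~r U p]: least fixpoint, start Z0 = Sat(p) = {m1, m4, m5}, add states in Sat(~r) with every successor in Z. Already a fixed point.
Sat(A[~r U p]) = {m1, m4, m5}
m4 ∈ Sat(A[~r U p]) = {m1, m4, m5}, so the formula holds at m4.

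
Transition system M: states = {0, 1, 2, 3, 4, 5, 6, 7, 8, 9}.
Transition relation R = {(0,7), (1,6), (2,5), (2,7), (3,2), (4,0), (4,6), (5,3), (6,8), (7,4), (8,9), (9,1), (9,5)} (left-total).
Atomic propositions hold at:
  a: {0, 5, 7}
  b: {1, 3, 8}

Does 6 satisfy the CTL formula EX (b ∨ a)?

Yes

Sat(b ∨ a) = {0, 1, 3, 5, 7, 8}
Sat(EX (b ∨ a)) = {s : some successor in {0, 1, 3, 5, 7, 8}} = {0, 2, 4, 5, 6, 9}
6 ∈ Sat(EX (b ∨ a)) = {0, 2, 4, 5, 6, 9}, so the formula holds at 6.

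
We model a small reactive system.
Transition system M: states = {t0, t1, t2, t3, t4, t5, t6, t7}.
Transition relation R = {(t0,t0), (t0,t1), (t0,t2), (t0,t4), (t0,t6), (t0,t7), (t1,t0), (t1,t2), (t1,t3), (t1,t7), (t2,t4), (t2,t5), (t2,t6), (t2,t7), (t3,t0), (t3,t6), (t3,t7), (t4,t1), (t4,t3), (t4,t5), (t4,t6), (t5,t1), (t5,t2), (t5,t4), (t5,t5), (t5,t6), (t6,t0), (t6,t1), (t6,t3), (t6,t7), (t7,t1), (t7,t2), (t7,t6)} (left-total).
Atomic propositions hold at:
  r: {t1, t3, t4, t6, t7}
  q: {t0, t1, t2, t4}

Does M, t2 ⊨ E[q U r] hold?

Yes

E[q U r]: least fixpoint, start Z0 = Sat(r) = {t1, t3, t4, t6, t7}, add states in Sat(q) with some successor in Z. Z1 = {t0, t1, t2, t3, t4, t6, t7}; fixed.
Sat(E[q U r]) = {t0, t1, t2, t3, t4, t6, t7}
t2 ∈ Sat(E[q U r]) = {t0, t1, t2, t3, t4, t6, t7}, so the formula holds at t2.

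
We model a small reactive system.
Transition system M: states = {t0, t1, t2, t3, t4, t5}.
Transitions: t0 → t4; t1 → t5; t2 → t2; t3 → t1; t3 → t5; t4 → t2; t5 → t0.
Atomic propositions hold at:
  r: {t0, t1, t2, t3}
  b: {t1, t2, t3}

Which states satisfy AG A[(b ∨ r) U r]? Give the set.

Sat(b ∨ r) = {t0, t1, t2, t3}
A[(b ∨ r) U r]: least fixpoint, start Z0 = Sat(r) = {t0, t1, t2, t3}, add states in Sat(b ∨ r) with every successor in Z. Already a fixed point.
Sat(A[(b ∨ r) U r]) = {t0, t1, t2, t3}
AG A[(b ∨ r) U r]: greatest fixpoint, start Z0 = {t0, t1, t2, t3}, keep only states in Sat with every successor in Z. Z1 = {t2}; fixed.
Sat(AG A[(b ∨ r) U r]) = {t2}

{t2}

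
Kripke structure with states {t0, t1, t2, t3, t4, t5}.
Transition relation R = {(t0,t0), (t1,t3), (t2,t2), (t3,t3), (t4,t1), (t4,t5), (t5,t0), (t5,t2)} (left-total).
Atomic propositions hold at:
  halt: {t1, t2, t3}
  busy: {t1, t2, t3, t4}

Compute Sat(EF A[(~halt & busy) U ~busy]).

{t0, t4, t5}

Sat(~halt) = {t0, t4, t5}
Sat(~halt & busy) = {t4}
Sat(~busy) = {t0, t5}
A[(~halt & busy) U ~busy]: least fixpoint, start Z0 = Sat(~busy) = {t0, t5}, add states in Sat(~halt & busy) with every successor in Z. Already a fixed point.
Sat(A[(~halt & busy) U ~busy]) = {t0, t5}
EF A[(~halt & busy) U ~busy]: least fixpoint, start Z0 = {t0, t5}, add states with some successor in Z. Z1 = {t0, t4, t5}; fixed.
Sat(EF A[(~halt & busy) U ~busy]) = {t0, t4, t5}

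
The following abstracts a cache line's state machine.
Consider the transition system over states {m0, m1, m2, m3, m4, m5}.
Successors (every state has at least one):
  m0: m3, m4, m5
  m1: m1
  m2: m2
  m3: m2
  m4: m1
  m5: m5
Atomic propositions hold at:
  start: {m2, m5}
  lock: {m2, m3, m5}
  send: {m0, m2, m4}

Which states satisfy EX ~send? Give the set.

Sat(~send) = {m1, m3, m5}
Sat(EX ~send) = {s : some successor in {m1, m3, m5}} = {m0, m1, m4, m5}

{m0, m1, m4, m5}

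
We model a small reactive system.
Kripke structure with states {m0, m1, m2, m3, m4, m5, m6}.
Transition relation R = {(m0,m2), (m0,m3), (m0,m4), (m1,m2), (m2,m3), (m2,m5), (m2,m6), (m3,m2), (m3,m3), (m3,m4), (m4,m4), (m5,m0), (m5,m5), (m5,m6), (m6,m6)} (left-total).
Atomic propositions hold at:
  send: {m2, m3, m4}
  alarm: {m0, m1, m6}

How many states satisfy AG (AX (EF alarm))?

EF alarm: least fixpoint, start Z0 = {m0, m1, m6}, add states with some successor in Z. Z1 = {m0, m1, m2, m5, m6}; Z2 = {m0, m1, m2, m3, m5, m6}; fixed.
Sat(EF alarm) = {m0, m1, m2, m3, m5, m6}
Sat(AX (EF alarm)) = {s : every successor in {m0, m1, m2, m3, m5, m6}} = {m1, m2, m5, m6}
AG (AX (EF alarm)): greatest fixpoint, start Z0 = {m1, m2, m5, m6}, keep only states in Sat with every successor in Z. Z1 = {m1, m6}; Z2 = {m6}; fixed.
Sat(AG (AX (EF alarm))) = {m6}
|Sat(AG (AX (EF alarm)))| = |{m6}| = 1.

1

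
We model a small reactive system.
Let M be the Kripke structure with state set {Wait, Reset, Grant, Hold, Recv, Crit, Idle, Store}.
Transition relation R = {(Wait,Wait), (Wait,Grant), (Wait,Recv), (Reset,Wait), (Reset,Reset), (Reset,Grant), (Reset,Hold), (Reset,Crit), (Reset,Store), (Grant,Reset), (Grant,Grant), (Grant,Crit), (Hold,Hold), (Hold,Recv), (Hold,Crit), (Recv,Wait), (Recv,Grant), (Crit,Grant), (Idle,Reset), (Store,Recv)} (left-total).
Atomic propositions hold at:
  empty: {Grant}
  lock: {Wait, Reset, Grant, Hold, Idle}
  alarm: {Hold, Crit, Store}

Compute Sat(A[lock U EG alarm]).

{Hold}

EG alarm: greatest fixpoint, start Z0 = {Hold, Crit, Store}, keep only states in Sat with some successor in Z. Z1 = {Hold}; fixed.
Sat(EG alarm) = {Hold}
A[lock U EG alarm]: least fixpoint, start Z0 = Sat(EG alarm) = {Hold}, add states in Sat(lock) with every successor in Z. Already a fixed point.
Sat(A[lock U EG alarm]) = {Hold}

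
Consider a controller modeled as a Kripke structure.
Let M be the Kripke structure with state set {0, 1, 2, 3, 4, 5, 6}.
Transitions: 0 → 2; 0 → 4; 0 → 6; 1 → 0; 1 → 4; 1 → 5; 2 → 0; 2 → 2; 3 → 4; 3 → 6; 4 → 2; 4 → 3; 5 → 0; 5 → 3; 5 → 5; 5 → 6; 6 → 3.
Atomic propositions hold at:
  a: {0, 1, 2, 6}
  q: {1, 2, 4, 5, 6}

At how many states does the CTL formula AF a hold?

AF a: least fixpoint, start Z0 = {0, 1, 2, 6}, add states with every successor in Z. Already a fixed point.
Sat(AF a) = {0, 1, 2, 6}
|Sat(AF a)| = |{0, 1, 2, 6}| = 4.

4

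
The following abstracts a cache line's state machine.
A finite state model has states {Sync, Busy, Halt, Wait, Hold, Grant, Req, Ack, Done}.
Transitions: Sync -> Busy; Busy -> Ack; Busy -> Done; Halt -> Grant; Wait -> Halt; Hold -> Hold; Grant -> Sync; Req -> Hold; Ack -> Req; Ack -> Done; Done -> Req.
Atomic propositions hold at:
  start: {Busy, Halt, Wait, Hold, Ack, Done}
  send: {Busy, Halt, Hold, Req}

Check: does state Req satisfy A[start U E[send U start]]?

Yes

E[send U start]: least fixpoint, start Z0 = Sat(start) = {Busy, Halt, Wait, Hold, Ack, Done}, add states in Sat(send) with some successor in Z. Z1 = {Busy, Halt, Wait, Hold, Req, Ack, Done}; fixed.
Sat(E[send U start]) = {Busy, Halt, Wait, Hold, Req, Ack, Done}
A[start U E[send U start]]: least fixpoint, start Z0 = Sat(E[send U start]) = {Busy, Halt, Wait, Hold, Req, Ack, Done}, add states in Sat(start) with every successor in Z. Already a fixed point.
Sat(A[start U E[send U start]]) = {Busy, Halt, Wait, Hold, Req, Ack, Done}
Req ∈ Sat(A[start U E[send U start]]) = {Busy, Halt, Wait, Hold, Req, Ack, Done}, so the formula holds at Req.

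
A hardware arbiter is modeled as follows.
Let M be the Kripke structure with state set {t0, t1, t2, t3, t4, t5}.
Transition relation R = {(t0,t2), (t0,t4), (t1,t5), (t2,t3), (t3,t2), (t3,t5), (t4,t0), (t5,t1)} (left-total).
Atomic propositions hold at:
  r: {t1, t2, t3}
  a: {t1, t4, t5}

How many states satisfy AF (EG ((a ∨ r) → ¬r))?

Sat(a ∨ r) = {t1, t2, t3, t4, t5}
Sat(¬r) = {t0, t4, t5}
Sat((a ∨ r) → ¬r) = {t0, t4, t5}
EG ((a ∨ r) → ¬r): greatest fixpoint, start Z0 = {t0, t4, t5}, keep only states in Sat with some successor in Z. Z1 = {t0, t4}; fixed.
Sat(EG ((a ∨ r) → ¬r)) = {t0, t4}
AF (EG ((a ∨ r) → ¬r)): least fixpoint, start Z0 = {t0, t4}, add states with every successor in Z. Already a fixed point.
Sat(AF (EG ((a ∨ r) → ¬r))) = {t0, t4}
|Sat(AF (EG ((a ∨ r) → ¬r)))| = |{t0, t4}| = 2.

2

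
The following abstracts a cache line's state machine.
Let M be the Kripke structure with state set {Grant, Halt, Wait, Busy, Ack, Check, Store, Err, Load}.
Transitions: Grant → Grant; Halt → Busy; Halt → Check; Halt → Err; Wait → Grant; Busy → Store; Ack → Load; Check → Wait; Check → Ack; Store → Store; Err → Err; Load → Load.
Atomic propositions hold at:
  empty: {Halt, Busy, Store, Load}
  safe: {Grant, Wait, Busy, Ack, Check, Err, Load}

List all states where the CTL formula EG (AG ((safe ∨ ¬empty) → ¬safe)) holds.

{Store}

Sat(¬empty) = {Grant, Wait, Ack, Check, Err}
Sat(safe ∨ ¬empty) = {Grant, Wait, Busy, Ack, Check, Err, Load}
Sat(¬safe) = {Halt, Store}
Sat((safe ∨ ¬empty) → ¬safe) = {Halt, Store}
AG ((safe ∨ ¬empty) → ¬safe): greatest fixpoint, start Z0 = {Halt, Store}, keep only states in Sat with every successor in Z. Z1 = {Store}; fixed.
Sat(AG ((safe ∨ ¬empty) → ¬safe)) = {Store}
EG (AG ((safe ∨ ¬empty) → ¬safe)): greatest fixpoint, start Z0 = {Store}, keep only states in Sat with some successor in Z. Already a fixed point.
Sat(EG (AG ((safe ∨ ¬empty) → ¬safe))) = {Store}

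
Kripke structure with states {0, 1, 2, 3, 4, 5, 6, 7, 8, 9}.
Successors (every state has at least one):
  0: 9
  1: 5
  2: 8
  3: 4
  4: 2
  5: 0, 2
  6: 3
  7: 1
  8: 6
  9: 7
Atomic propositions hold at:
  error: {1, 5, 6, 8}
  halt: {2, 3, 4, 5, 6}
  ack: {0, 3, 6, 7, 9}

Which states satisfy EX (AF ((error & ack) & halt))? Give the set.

Sat(error & ack) = {6}
Sat((error & ack) & halt) = {6}
AF ((error & ack) & halt): least fixpoint, start Z0 = {6}, add states with every successor in Z. Z1 = {6, 8}; Z2 = {2, 6, 8}; Z3 = {2, 4, 6, 8}; Z4 = {2, 3, 4, 6, 8}; fixed.
Sat(AF ((error & ack) & halt)) = {2, 3, 4, 6, 8}
Sat(EX (AF ((error & ack) & halt))) = {s : some successor in {2, 3, 4, 6, 8}} = {2, 3, 4, 5, 6, 8}

{2, 3, 4, 5, 6, 8}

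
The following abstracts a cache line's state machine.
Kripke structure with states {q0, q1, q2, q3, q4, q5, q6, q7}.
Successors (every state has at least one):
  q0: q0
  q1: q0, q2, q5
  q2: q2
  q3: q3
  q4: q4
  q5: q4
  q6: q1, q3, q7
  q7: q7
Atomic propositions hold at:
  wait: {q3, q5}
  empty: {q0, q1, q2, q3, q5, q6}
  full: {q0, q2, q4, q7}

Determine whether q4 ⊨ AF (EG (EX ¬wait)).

Sat(¬wait) = {q0, q1, q2, q4, q6, q7}
Sat(EX ¬wait) = {s : some successor in {q0, q1, q2, q4, q6, q7}} = {q0, q1, q2, q4, q5, q6, q7}
EG (EX ¬wait): greatest fixpoint, start Z0 = {q0, q1, q2, q4, q5, q6, q7}, keep only states in Sat with some successor in Z. Already a fixed point.
Sat(EG (EX ¬wait)) = {q0, q1, q2, q4, q5, q6, q7}
AF (EG (EX ¬wait)): least fixpoint, start Z0 = {q0, q1, q2, q4, q5, q6, q7}, add states with every successor in Z. Already a fixed point.
Sat(AF (EG (EX ¬wait))) = {q0, q1, q2, q4, q5, q6, q7}
q4 ∈ Sat(AF (EG (EX ¬wait))) = {q0, q1, q2, q4, q5, q6, q7}, so the formula holds at q4.

Yes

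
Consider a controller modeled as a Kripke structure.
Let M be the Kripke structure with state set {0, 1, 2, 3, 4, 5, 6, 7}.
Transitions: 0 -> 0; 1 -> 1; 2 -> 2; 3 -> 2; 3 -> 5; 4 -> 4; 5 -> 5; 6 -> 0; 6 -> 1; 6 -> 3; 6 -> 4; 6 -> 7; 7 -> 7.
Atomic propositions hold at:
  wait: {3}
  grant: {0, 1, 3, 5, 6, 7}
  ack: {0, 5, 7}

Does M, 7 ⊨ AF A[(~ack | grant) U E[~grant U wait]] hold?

Sat(~ack) = {1, 2, 3, 4, 6}
Sat(~ack | grant) = {0, 1, 2, 3, 4, 5, 6, 7}
Sat(~grant) = {2, 4}
E[~grant U wait]: least fixpoint, start Z0 = Sat(wait) = {3}, add states in Sat(~grant) with some successor in Z. Already a fixed point.
Sat(E[~grant U wait]) = {3}
A[(~ack | grant) U E[~grant U wait]]: least fixpoint, start Z0 = Sat(E[~grant U wait]) = {3}, add states in Sat(~ack | grant) with every successor in Z. Already a fixed point.
Sat(A[(~ack | grant) U E[~grant U wait]]) = {3}
AF A[(~ack | grant) U E[~grant U wait]]: least fixpoint, start Z0 = {3}, add states with every successor in Z. Already a fixed point.
Sat(AF A[(~ack | grant) U E[~grant U wait]]) = {3}
7 ∉ Sat(AF A[(~ack | grant) U E[~grant U wait]]) = {3}, so the formula does not hold at 7.

No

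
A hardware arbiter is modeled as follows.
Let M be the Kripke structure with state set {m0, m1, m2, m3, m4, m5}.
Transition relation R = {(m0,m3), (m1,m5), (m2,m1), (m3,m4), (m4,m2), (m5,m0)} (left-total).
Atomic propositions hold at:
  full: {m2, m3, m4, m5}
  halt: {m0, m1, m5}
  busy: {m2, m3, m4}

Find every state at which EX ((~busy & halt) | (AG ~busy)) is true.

Sat(~busy) = {m0, m1, m5}
Sat(~busy & halt) = {m0, m1, m5}
AG ~busy: greatest fixpoint, start Z0 = {m0, m1, m5}, keep only states in Sat with every successor in Z. Z1 = {m1, m5}; Z2 = {m1}; Z3 = ∅; fixed.
Sat(AG ~busy) = ∅
Sat((~busy & halt) | (AG ~busy)) = {m0, m1, m5}
Sat(EX ((~busy & halt) | (AG ~busy))) = {s : some successor in {m0, m1, m5}} = {m1, m2, m5}

{m1, m2, m5}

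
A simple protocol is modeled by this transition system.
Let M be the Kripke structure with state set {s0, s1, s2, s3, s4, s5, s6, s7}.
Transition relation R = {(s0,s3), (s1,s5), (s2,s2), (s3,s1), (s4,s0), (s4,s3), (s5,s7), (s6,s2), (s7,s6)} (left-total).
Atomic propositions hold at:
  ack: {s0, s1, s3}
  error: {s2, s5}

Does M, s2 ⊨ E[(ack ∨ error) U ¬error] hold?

No

Sat(ack ∨ error) = {s0, s1, s2, s3, s5}
Sat(¬error) = {s0, s1, s3, s4, s6, s7}
E[(ack ∨ error) U ¬error]: least fixpoint, start Z0 = Sat(¬error) = {s0, s1, s3, s4, s6, s7}, add states in Sat(ack ∨ error) with some successor in Z. Z1 = {s0, s1, s3, s4, s5, s6, s7}; fixed.
Sat(E[(ack ∨ error) U ¬error]) = {s0, s1, s3, s4, s5, s6, s7}
s2 ∉ Sat(E[(ack ∨ error) U ¬error]) = {s0, s1, s3, s4, s5, s6, s7}, so the formula does not hold at s2.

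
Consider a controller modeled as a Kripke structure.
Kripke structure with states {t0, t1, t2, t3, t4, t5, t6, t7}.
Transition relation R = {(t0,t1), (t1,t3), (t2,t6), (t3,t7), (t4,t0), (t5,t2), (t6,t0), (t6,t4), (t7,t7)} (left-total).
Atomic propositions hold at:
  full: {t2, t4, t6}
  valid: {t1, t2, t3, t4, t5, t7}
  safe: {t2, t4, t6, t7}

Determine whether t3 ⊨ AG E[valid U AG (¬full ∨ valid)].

Yes

Sat(¬full) = {t0, t1, t3, t5, t7}
Sat(¬full ∨ valid) = {t0, t1, t2, t3, t4, t5, t7}
AG (¬full ∨ valid): greatest fixpoint, start Z0 = {t0, t1, t2, t3, t4, t5, t7}, keep only states in Sat with every successor in Z. Z1 = {t0, t1, t3, t4, t5, t7}; Z2 = {t0, t1, t3, t4, t7}; fixed.
Sat(AG (¬full ∨ valid)) = {t0, t1, t3, t4, t7}
E[valid U AG (¬full ∨ valid)]: least fixpoint, start Z0 = Sat(AG (¬full ∨ valid)) = {t0, t1, t3, t4, t7}, add states in Sat(valid) with some successor in Z. Already a fixed point.
Sat(E[valid U AG (¬full ∨ valid)]) = {t0, t1, t3, t4, t7}
AG E[valid U AG (¬full ∨ valid)]: greatest fixpoint, start Z0 = {t0, t1, t3, t4, t7}, keep only states in Sat with every successor in Z. Already a fixed point.
Sat(AG E[valid U AG (¬full ∨ valid)]) = {t0, t1, t3, t4, t7}
t3 ∈ Sat(AG E[valid U AG (¬full ∨ valid)]) = {t0, t1, t3, t4, t7}, so the formula holds at t3.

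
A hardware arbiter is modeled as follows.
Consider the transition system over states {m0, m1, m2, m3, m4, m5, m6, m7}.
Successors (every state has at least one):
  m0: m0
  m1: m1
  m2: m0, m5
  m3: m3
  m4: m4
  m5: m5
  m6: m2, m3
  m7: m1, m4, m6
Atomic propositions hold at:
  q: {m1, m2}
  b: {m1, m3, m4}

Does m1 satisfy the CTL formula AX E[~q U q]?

Sat(~q) = {m0, m3, m4, m5, m6, m7}
E[~q U q]: least fixpoint, start Z0 = Sat(q) = {m1, m2}, add states in Sat(~q) with some successor in Z. Z1 = {m1, m2, m6, m7}; fixed.
Sat(E[~q U q]) = {m1, m2, m6, m7}
Sat(AX E[~q U q]) = {s : every successor in {m1, m2, m6, m7}} = {m1}
m1 ∈ Sat(AX E[~q U q]) = {m1}, so the formula holds at m1.

Yes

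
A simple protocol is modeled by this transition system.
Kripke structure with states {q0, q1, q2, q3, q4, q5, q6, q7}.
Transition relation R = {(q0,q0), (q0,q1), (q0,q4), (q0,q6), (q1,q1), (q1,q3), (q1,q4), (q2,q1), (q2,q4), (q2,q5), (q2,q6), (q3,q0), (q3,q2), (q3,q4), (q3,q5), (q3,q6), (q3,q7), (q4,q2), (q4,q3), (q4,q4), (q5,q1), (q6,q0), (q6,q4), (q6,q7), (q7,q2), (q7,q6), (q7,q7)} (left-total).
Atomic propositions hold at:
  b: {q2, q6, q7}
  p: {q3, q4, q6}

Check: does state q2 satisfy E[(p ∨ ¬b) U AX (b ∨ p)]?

Sat(¬b) = {q0, q1, q3, q4, q5}
Sat(p ∨ ¬b) = {q0, q1, q3, q4, q5, q6}
Sat(b ∨ p) = {q2, q3, q4, q6, q7}
Sat(AX (b ∨ p)) = {s : every successor in {q2, q3, q4, q6, q7}} = {q4, q7}
E[(p ∨ ¬b) U AX (b ∨ p)]: least fixpoint, start Z0 = Sat(AX (b ∨ p)) = {q4, q7}, add states in Sat(p ∨ ¬b) with some successor in Z. Z1 = {q0, q1, q3, q4, q6, q7}; Z2 = {q0, q1, q3, q4, q5, q6, q7}; fixed.
Sat(E[(p ∨ ¬b) U AX (b ∨ p)]) = {q0, q1, q3, q4, q5, q6, q7}
q2 ∉ Sat(E[(p ∨ ¬b) U AX (b ∨ p)]) = {q0, q1, q3, q4, q5, q6, q7}, so the formula does not hold at q2.

No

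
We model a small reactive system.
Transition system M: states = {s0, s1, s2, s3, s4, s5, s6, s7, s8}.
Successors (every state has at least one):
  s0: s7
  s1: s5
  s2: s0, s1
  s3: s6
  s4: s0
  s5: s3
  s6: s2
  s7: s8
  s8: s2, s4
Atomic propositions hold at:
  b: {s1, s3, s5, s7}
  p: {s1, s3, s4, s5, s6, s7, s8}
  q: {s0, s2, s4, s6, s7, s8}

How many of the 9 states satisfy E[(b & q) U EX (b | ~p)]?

8

Sat(b & q) = {s7}
Sat(~p) = {s0, s2}
Sat(b | ~p) = {s0, s1, s2, s3, s5, s7}
Sat(EX (b | ~p)) = {s : some successor in {s0, s1, s2, s3, s5, s7}} = {s0, s1, s2, s4, s5, s6, s8}
E[(b & q) U EX (b | ~p)]: least fixpoint, start Z0 = Sat(EX (b | ~p)) = {s0, s1, s2, s4, s5, s6, s8}, add states in Sat(b & q) with some successor in Z. Z1 = {s0, s1, s2, s4, s5, s6, s7, s8}; fixed.
Sat(E[(b & q) U EX (b | ~p)]) = {s0, s1, s2, s4, s5, s6, s7, s8}
|Sat(E[(b & q) U EX (b | ~p)])| = |{s0, s1, s2, s4, s5, s6, s7, s8}| = 8.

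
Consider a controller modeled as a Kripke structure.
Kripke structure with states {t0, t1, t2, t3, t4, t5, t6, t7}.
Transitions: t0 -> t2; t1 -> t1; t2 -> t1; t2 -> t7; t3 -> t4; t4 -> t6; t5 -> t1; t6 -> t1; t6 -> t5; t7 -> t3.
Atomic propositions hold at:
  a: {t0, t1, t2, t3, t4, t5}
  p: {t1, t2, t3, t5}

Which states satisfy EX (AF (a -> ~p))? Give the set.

Sat(~p) = {t0, t4, t6, t7}
Sat(a -> ~p) = {t0, t4, t6, t7}
AF (a -> ~p): least fixpoint, start Z0 = {t0, t4, t6, t7}, add states with every successor in Z. Z1 = {t0, t3, t4, t6, t7}; fixed.
Sat(AF (a -> ~p)) = {t0, t3, t4, t6, t7}
Sat(EX (AF (a -> ~p))) = {s : some successor in {t0, t3, t4, t6, t7}} = {t2, t3, t4, t7}

{t2, t3, t4, t7}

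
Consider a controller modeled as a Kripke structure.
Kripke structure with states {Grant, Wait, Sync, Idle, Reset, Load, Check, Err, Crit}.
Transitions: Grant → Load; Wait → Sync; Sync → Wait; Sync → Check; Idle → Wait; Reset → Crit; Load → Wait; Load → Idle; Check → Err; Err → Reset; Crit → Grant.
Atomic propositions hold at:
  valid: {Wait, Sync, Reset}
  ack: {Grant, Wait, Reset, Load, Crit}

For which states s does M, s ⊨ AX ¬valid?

Sat(¬valid) = {Grant, Idle, Load, Check, Err, Crit}
Sat(AX ¬valid) = {s : every successor in {Grant, Idle, Load, Check, Err, Crit}} = {Grant, Reset, Check, Crit}

{Grant, Reset, Check, Crit}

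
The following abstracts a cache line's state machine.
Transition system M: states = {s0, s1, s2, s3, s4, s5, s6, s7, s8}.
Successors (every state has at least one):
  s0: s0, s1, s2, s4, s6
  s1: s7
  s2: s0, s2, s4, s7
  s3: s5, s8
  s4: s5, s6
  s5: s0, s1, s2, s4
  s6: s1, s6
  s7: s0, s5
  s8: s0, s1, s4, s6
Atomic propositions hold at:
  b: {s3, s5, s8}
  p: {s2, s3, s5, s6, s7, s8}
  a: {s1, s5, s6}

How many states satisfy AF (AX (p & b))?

Sat(p & b) = {s3, s5, s8}
Sat(AX (p & b)) = {s : every successor in {s3, s5, s8}} = {s3}
AF (AX (p & b)): least fixpoint, start Z0 = {s3}, add states with every successor in Z. Already a fixed point.
Sat(AF (AX (p & b))) = {s3}
|Sat(AF (AX (p & b)))| = |{s3}| = 1.

1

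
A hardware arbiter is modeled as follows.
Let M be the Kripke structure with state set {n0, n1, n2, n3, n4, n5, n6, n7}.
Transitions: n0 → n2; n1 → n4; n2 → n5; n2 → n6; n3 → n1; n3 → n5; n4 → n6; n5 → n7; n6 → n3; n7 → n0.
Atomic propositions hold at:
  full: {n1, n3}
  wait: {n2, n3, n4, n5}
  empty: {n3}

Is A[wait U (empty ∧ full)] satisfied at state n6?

No

Sat(empty ∧ full) = {n3}
A[wait U (empty ∧ full)]: least fixpoint, start Z0 = Sat((empty ∧ full)) = {n3}, add states in Sat(wait) with every successor in Z. Already a fixed point.
Sat(A[wait U (empty ∧ full)]) = {n3}
n6 ∉ Sat(A[wait U (empty ∧ full)]) = {n3}, so the formula does not hold at n6.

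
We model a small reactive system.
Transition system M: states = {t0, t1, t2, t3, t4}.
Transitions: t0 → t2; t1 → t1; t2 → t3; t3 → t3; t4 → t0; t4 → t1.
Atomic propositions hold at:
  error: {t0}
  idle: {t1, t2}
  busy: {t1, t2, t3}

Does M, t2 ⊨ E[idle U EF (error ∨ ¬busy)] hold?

Sat(¬busy) = {t0, t4}
Sat(error ∨ ¬busy) = {t0, t4}
EF (error ∨ ¬busy): least fixpoint, start Z0 = {t0, t4}, add states with some successor in Z. Already a fixed point.
Sat(EF (error ∨ ¬busy)) = {t0, t4}
E[idle U EF (error ∨ ¬busy)]: least fixpoint, start Z0 = Sat(EF (error ∨ ¬busy)) = {t0, t4}, add states in Sat(idle) with some successor in Z. Already a fixed point.
Sat(E[idle U EF (error ∨ ¬busy)]) = {t0, t4}
t2 ∉ Sat(E[idle U EF (error ∨ ¬busy)]) = {t0, t4}, so the formula does not hold at t2.

No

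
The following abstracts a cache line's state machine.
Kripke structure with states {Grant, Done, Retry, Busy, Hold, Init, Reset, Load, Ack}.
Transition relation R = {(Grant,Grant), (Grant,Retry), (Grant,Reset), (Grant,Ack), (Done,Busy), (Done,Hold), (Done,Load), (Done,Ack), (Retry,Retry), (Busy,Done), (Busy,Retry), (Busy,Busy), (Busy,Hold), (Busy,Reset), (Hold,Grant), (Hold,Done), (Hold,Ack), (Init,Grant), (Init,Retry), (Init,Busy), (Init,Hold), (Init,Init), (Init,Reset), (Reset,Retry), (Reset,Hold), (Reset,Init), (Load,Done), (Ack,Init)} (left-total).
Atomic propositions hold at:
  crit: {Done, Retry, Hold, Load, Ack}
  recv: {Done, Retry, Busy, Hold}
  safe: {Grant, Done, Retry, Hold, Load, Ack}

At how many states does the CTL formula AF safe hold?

6

AF safe: least fixpoint, start Z0 = {Grant, Done, Retry, Hold, Load, Ack}, add states with every successor in Z. Already a fixed point.
Sat(AF safe) = {Grant, Done, Retry, Hold, Load, Ack}
|Sat(AF safe)| = |{Grant, Done, Retry, Hold, Load, Ack}| = 6.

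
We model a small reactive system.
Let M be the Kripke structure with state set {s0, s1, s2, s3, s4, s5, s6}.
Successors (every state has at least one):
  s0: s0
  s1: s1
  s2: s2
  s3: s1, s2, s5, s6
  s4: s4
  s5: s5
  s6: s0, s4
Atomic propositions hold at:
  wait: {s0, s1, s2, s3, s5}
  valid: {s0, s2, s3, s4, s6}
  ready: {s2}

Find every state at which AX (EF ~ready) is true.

Sat(~ready) = {s0, s1, s3, s4, s5, s6}
EF ~ready: least fixpoint, start Z0 = {s0, s1, s3, s4, s5, s6}, add states with some successor in Z. Already a fixed point.
Sat(EF ~ready) = {s0, s1, s3, s4, s5, s6}
Sat(AX (EF ~ready)) = {s : every successor in {s0, s1, s3, s4, s5, s6}} = {s0, s1, s4, s5, s6}

{s0, s1, s4, s5, s6}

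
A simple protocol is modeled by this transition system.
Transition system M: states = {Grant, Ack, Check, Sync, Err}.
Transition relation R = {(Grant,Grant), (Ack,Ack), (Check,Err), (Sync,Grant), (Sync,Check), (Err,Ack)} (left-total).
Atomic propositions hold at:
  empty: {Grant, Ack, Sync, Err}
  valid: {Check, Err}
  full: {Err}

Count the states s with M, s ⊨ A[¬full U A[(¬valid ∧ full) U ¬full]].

4

Sat(¬full) = {Grant, Ack, Check, Sync}
Sat(¬valid) = {Grant, Ack, Sync}
Sat(¬valid ∧ full) = ∅
A[(¬valid ∧ full) U ¬full]: least fixpoint, start Z0 = Sat(¬full) = {Grant, Ack, Check, Sync}, add states in Sat(¬valid ∧ full) with every successor in Z. Already a fixed point.
Sat(A[(¬valid ∧ full) U ¬full]) = {Grant, Ack, Check, Sync}
A[¬full U A[(¬valid ∧ full) U ¬full]]: least fixpoint, start Z0 = Sat(A[(¬valid ∧ full) U ¬full]) = {Grant, Ack, Check, Sync}, add states in Sat(¬full) with every successor in Z. Already a fixed point.
Sat(A[¬full U A[(¬valid ∧ full) U ¬full]]) = {Grant, Ack, Check, Sync}
|Sat(A[¬full U A[(¬valid ∧ full) U ¬full]])| = |{Grant, Ack, Check, Sync}| = 4.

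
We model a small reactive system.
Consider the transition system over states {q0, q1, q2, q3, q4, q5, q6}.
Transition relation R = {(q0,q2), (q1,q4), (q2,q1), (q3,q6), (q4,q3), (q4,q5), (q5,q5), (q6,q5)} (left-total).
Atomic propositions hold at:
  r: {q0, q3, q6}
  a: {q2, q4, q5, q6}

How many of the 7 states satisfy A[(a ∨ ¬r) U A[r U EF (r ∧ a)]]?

Sat(¬r) = {q1, q2, q4, q5}
Sat(a ∨ ¬r) = {q1, q2, q4, q5, q6}
Sat(r ∧ a) = {q6}
EF (r ∧ a): least fixpoint, start Z0 = {q6}, add states with some successor in Z. Z1 = {q3, q6}; Z2 = {q3, q4, q6}; Z3 = {q1, q3, q4, q6}; Z4 = {q1, q2, q3, q4, q6}; Z5 = {q0, q1, q2, q3, q4, q6}; fixed.
Sat(EF (r ∧ a)) = {q0, q1, q2, q3, q4, q6}
A[r U EF (r ∧ a)]: least fixpoint, start Z0 = Sat(EF (r ∧ a)) = {q0, q1, q2, q3, q4, q6}, add states in Sat(r) with every successor in Z. Already a fixed point.
Sat(A[r U EF (r ∧ a)]) = {q0, q1, q2, q3, q4, q6}
A[(a ∨ ¬r) U A[r U EF (r ∧ a)]]: least fixpoint, start Z0 = Sat(A[r U EF (r ∧ a)]) = {q0, q1, q2, q3, q4, q6}, add states in Sat(a ∨ ¬r) with every successor in Z. Already a fixed point.
Sat(A[(a ∨ ¬r) U A[r U EF (r ∧ a)]]) = {q0, q1, q2, q3, q4, q6}
|Sat(A[(a ∨ ¬r) U A[r U EF (r ∧ a)]])| = |{q0, q1, q2, q3, q4, q6}| = 6.

6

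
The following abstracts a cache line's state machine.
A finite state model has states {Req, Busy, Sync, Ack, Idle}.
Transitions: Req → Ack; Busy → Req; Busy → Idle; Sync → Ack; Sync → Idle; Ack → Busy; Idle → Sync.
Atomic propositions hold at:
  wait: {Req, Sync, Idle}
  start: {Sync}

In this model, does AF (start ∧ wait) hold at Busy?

No

Sat(start ∧ wait) = {Sync}
AF (start ∧ wait): least fixpoint, start Z0 = {Sync}, add states with every successor in Z. Z1 = {Sync, Idle}; fixed.
Sat(AF (start ∧ wait)) = {Sync, Idle}
Busy ∉ Sat(AF (start ∧ wait)) = {Sync, Idle}, so the formula does not hold at Busy.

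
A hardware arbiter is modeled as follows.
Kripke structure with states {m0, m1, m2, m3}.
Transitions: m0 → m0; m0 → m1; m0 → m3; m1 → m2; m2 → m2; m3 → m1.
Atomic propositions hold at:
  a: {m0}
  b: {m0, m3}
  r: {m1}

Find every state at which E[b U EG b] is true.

EG b: greatest fixpoint, start Z0 = {m0, m3}, keep only states in Sat with some successor in Z. Z1 = {m0}; fixed.
Sat(EG b) = {m0}
E[b U EG b]: least fixpoint, start Z0 = Sat(EG b) = {m0}, add states in Sat(b) with some successor in Z. Already a fixed point.
Sat(E[b U EG b]) = {m0}

{m0}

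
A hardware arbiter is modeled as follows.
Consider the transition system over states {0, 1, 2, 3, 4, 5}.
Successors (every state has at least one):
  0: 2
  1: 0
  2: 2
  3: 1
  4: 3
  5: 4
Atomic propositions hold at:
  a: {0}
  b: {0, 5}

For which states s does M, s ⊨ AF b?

{0, 1, 3, 4, 5}

AF b: least fixpoint, start Z0 = {0, 5}, add states with every successor in Z. Z1 = {0, 1, 5}; Z2 = {0, 1, 3, 5}; Z3 = {0, 1, 3, 4, 5}; fixed.
Sat(AF b) = {0, 1, 3, 4, 5}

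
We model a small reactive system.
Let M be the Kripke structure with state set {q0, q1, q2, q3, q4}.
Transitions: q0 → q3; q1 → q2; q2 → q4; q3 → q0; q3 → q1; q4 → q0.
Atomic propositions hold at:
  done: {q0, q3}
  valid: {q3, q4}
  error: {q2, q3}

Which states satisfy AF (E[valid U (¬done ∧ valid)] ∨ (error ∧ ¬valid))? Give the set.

{q1, q2, q4}

Sat(¬done) = {q1, q2, q4}
Sat(¬done ∧ valid) = {q4}
E[valid U (¬done ∧ valid)]: least fixpoint, start Z0 = Sat((¬done ∧ valid)) = {q4}, add states in Sat(valid) with some successor in Z. Already a fixed point.
Sat(E[valid U (¬done ∧ valid)]) = {q4}
Sat(¬valid) = {q0, q1, q2}
Sat(error ∧ ¬valid) = {q2}
Sat(E[valid U (¬done ∧ valid)] ∨ (error ∧ ¬valid)) = {q2, q4}
AF (E[valid U (¬done ∧ valid)] ∨ (error ∧ ¬valid)): least fixpoint, start Z0 = {q2, q4}, add states with every successor in Z. Z1 = {q1, q2, q4}; fixed.
Sat(AF (E[valid U (¬done ∧ valid)] ∨ (error ∧ ¬valid))) = {q1, q2, q4}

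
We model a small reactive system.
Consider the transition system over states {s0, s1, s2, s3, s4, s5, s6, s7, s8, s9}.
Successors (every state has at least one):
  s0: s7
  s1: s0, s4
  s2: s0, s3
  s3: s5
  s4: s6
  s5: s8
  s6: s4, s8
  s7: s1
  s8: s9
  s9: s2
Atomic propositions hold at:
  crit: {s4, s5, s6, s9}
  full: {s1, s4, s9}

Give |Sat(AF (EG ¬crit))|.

8

Sat(¬crit) = {s0, s1, s2, s3, s7, s8}
EG ¬crit: greatest fixpoint, start Z0 = {s0, s1, s2, s3, s7, s8}, keep only states in Sat with some successor in Z. Z1 = {s0, s1, s2, s7}; fixed.
Sat(EG ¬crit) = {s0, s1, s2, s7}
AF (EG ¬crit): least fixpoint, start Z0 = {s0, s1, s2, s7}, add states with every successor in Z. Z1 = {s0, s1, s2, s7, s9}; Z2 = {s0, s1, s2, s7, s8, s9}; Z3 = {s0, s1, s2, s5, s7, s8, s9}; Z4 = {s0, s1, s2, s3, s5, s7, s8, s9}; fixed.
Sat(AF (EG ¬crit)) = {s0, s1, s2, s3, s5, s7, s8, s9}
|Sat(AF (EG ¬crit))| = |{s0, s1, s2, s3, s5, s7, s8, s9}| = 8.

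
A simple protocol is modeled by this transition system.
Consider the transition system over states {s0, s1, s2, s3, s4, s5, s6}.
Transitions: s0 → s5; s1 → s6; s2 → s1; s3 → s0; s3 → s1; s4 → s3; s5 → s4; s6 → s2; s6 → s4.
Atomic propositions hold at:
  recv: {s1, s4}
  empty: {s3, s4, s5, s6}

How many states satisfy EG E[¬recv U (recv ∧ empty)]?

Sat(¬recv) = {s0, s2, s3, s5, s6}
Sat(recv ∧ empty) = {s4}
E[¬recv U (recv ∧ empty)]: least fixpoint, start Z0 = Sat((recv ∧ empty)) = {s4}, add states in Sat(¬recv) with some successor in Z. Z1 = {s4, s5, s6}; Z2 = {s0, s4, s5, s6}; Z3 = {s0, s3, s4, s5, s6}; fixed.
Sat(E[¬recv U (recv ∧ empty)]) = {s0, s3, s4, s5, s6}
EG E[¬recv U (recv ∧ empty)]: greatest fixpoint, start Z0 = {s0, s3, s4, s5, s6}, keep only states in Sat with some successor in Z. Already a fixed point.
Sat(EG E[¬recv U (recv ∧ empty)]) = {s0, s3, s4, s5, s6}
|Sat(EG E[¬recv U (recv ∧ empty)])| = |{s0, s3, s4, s5, s6}| = 5.

5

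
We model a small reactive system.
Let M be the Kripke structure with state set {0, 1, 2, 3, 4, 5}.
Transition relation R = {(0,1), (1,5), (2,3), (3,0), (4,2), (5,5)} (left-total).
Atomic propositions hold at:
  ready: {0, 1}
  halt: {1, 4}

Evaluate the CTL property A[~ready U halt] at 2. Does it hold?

Sat(~ready) = {2, 3, 4, 5}
A[~ready U halt]: least fixpoint, start Z0 = Sat(halt) = {1, 4}, add states in Sat(~ready) with every successor in Z. Already a fixed point.
Sat(A[~ready U halt]) = {1, 4}
2 ∉ Sat(A[~ready U halt]) = {1, 4}, so the formula does not hold at 2.

No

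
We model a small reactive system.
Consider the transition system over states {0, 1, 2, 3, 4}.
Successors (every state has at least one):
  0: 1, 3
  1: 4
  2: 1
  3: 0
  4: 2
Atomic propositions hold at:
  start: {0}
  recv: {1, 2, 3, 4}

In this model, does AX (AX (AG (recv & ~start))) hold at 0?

Sat(~start) = {1, 2, 3, 4}
Sat(recv & ~start) = {1, 2, 3, 4}
AG (recv & ~start): greatest fixpoint, start Z0 = {1, 2, 3, 4}, keep only states in Sat with every successor in Z. Z1 = {1, 2, 4}; fixed.
Sat(AG (recv & ~start)) = {1, 2, 4}
Sat(AX (AG (recv & ~start))) = {s : every successor in {1, 2, 4}} = {1, 2, 4}
Sat(AX (AX (AG (recv & ~start)))) = {s : every successor in {1, 2, 4}} = {1, 2, 4}
0 ∉ Sat(AX (AX (AG (recv & ~start)))) = {1, 2, 4}, so the formula does not hold at 0.

No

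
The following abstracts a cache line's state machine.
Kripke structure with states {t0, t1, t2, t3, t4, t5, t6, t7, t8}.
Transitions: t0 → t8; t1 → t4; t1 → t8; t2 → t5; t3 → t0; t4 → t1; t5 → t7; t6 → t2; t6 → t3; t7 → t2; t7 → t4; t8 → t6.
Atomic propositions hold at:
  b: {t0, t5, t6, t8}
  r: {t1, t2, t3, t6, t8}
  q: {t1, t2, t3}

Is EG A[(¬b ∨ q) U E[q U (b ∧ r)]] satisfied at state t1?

Yes

Sat(¬b) = {t1, t2, t3, t4, t7}
Sat(¬b ∨ q) = {t1, t2, t3, t4, t7}
Sat(b ∧ r) = {t6, t8}
E[q U (b ∧ r)]: least fixpoint, start Z0 = Sat((b ∧ r)) = {t6, t8}, add states in Sat(q) with some successor in Z. Z1 = {t1, t6, t8}; fixed.
Sat(E[q U (b ∧ r)]) = {t1, t6, t8}
A[(¬b ∨ q) U E[q U (b ∧ r)]]: least fixpoint, start Z0 = Sat(E[q U (b ∧ r)]) = {t1, t6, t8}, add states in Sat(¬b ∨ q) with every successor in Z. Z1 = {t1, t4, t6, t8}; fixed.
Sat(A[(¬b ∨ q) U E[q U (b ∧ r)]]) = {t1, t4, t6, t8}
EG A[(¬b ∨ q) U E[q U (b ∧ r)]]: greatest fixpoint, start Z0 = {t1, t4, t6, t8}, keep only states in Sat with some successor in Z. Z1 = {t1, t4, t8}; Z2 = {t1, t4}; fixed.
Sat(EG A[(¬b ∨ q) U E[q U (b ∧ r)]]) = {t1, t4}
t1 ∈ Sat(EG A[(¬b ∨ q) U E[q U (b ∧ r)]]) = {t1, t4}, so the formula holds at t1.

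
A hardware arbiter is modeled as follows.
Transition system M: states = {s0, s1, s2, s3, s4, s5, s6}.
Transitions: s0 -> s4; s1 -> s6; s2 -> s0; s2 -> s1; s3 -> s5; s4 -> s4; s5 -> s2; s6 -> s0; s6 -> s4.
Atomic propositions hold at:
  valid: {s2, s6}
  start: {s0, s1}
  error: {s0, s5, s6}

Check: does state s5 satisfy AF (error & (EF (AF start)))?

AF start: least fixpoint, start Z0 = {s0, s1}, add states with every successor in Z. Z1 = {s0, s1, s2}; Z2 = {s0, s1, s2, s5}; Z3 = {s0, s1, s2, s3, s5}; fixed.
Sat(AF start) = {s0, s1, s2, s3, s5}
EF (AF start): least fixpoint, start Z0 = {s0, s1, s2, s3, s5}, add states with some successor in Z. Z1 = {s0, s1, s2, s3, s5, s6}; fixed.
Sat(EF (AF start)) = {s0, s1, s2, s3, s5, s6}
Sat(error & (EF (AF start))) = {s0, s5, s6}
AF (error & (EF (AF start))): least fixpoint, start Z0 = {s0, s5, s6}, add states with every successor in Z. Z1 = {s0, s1, s3, s5, s6}; Z2 = {s0, s1, s2, s3, s5, s6}; fixed.
Sat(AF (error & (EF (AF start)))) = {s0, s1, s2, s3, s5, s6}
s5 ∈ Sat(AF (error & (EF (AF start)))) = {s0, s1, s2, s3, s5, s6}, so the formula holds at s5.

Yes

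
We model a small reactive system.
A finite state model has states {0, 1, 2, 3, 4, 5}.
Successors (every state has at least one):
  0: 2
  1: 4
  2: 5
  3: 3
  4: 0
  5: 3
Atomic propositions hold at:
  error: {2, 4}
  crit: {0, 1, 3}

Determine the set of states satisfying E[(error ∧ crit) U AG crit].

{3}

Sat(error ∧ crit) = ∅
AG crit: greatest fixpoint, start Z0 = {0, 1, 3}, keep only states in Sat with every successor in Z. Z1 = {3}; fixed.
Sat(AG crit) = {3}
E[(error ∧ crit) U AG crit]: least fixpoint, start Z0 = Sat(AG crit) = {3}, add states in Sat(error ∧ crit) with some successor in Z. Already a fixed point.
Sat(E[(error ∧ crit) U AG crit]) = {3}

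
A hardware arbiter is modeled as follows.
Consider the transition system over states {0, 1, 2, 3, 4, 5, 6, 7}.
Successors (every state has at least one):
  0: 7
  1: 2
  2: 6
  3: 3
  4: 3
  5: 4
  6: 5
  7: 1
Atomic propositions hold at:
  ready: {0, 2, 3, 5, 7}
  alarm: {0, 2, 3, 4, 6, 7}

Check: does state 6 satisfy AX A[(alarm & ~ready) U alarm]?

No

Sat(~ready) = {1, 4, 6}
Sat(alarm & ~ready) = {4, 6}
A[(alarm & ~ready) U alarm]: least fixpoint, start Z0 = Sat(alarm) = {0, 2, 3, 4, 6, 7}, add states in Sat(alarm & ~ready) with every successor in Z. Already a fixed point.
Sat(A[(alarm & ~ready) U alarm]) = {0, 2, 3, 4, 6, 7}
Sat(AX A[(alarm & ~ready) U alarm]) = {s : every successor in {0, 2, 3, 4, 6, 7}} = {0, 1, 2, 3, 4, 5}
6 ∉ Sat(AX A[(alarm & ~ready) U alarm]) = {0, 1, 2, 3, 4, 5}, so the formula does not hold at 6.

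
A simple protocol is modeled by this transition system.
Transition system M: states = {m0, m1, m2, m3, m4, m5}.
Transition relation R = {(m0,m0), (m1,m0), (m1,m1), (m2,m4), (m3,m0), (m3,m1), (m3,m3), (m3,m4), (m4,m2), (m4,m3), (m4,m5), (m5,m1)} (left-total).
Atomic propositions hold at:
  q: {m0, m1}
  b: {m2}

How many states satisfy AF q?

AF q: least fixpoint, start Z0 = {m0, m1}, add states with every successor in Z. Z1 = {m0, m1, m5}; fixed.
Sat(AF q) = {m0, m1, m5}
|Sat(AF q)| = |{m0, m1, m5}| = 3.

3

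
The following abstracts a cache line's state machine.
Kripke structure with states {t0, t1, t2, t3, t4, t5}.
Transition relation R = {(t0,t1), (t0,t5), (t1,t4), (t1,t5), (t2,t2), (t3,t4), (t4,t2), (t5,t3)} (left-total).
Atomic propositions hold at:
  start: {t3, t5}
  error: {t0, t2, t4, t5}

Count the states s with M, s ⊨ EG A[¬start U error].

4

Sat(¬start) = {t0, t1, t2, t4}
A[¬start U error]: least fixpoint, start Z0 = Sat(error) = {t0, t2, t4, t5}, add states in Sat(¬start) with every successor in Z. Z1 = {t0, t1, t2, t4, t5}; fixed.
Sat(A[¬start U error]) = {t0, t1, t2, t4, t5}
EG A[¬start U error]: greatest fixpoint, start Z0 = {t0, t1, t2, t4, t5}, keep only states in Sat with some successor in Z. Z1 = {t0, t1, t2, t4}; fixed.
Sat(EG A[¬start U error]) = {t0, t1, t2, t4}
|Sat(EG A[¬start U error])| = |{t0, t1, t2, t4}| = 4.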